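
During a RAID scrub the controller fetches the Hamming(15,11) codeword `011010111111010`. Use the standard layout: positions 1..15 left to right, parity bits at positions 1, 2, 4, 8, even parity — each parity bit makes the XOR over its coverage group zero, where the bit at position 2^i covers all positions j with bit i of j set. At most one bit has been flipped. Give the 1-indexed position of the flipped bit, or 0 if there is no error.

s1: b1⊕b3⊕b5⊕b7⊕b9⊕b11⊕b13⊕b15 = 0⊕1⊕1⊕1⊕1⊕1⊕0⊕0 = 1
s2: b2⊕b3⊕b6⊕b7⊕b10⊕b11⊕b14⊕b15 = 1⊕1⊕0⊕1⊕1⊕1⊕1⊕0 = 0
s4: b4⊕b5⊕b6⊕b7⊕b12⊕b13⊕b14⊕b15 = 0⊕1⊕0⊕1⊕1⊕0⊕1⊕0 = 0
s8: b8⊕b9⊕b10⊕b11⊕b12⊕b13⊕b14⊕b15 = 1⊕1⊕1⊕1⊕1⊕0⊕1⊕0 = 0
Syndrome (s8...s1) = 0001 → position 1.

1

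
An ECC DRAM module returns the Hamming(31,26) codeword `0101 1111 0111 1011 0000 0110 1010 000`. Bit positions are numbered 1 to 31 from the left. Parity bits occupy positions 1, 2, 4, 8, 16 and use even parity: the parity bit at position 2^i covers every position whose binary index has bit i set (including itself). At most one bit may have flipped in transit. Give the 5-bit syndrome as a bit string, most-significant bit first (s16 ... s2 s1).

s1: b1⊕b3⊕b5⊕b7⊕b9⊕b11⊕b13⊕b15⊕b17⊕b19⊕b21⊕b23⊕b25⊕b27⊕b29⊕b31 = 0⊕0⊕1⊕1⊕0⊕1⊕1⊕1⊕0⊕0⊕0⊕1⊕1⊕1⊕0⊕0 = 0
s2: b2⊕b3⊕b6⊕b7⊕b10⊕b11⊕b14⊕b15⊕b18⊕b19⊕b22⊕b23⊕b26⊕b27⊕b30⊕b31 = 1⊕0⊕1⊕1⊕1⊕1⊕0⊕1⊕0⊕0⊕1⊕1⊕0⊕1⊕0⊕0 = 1
s4: b4⊕b5⊕b6⊕b7⊕b12⊕b13⊕b14⊕b15⊕b20⊕b21⊕b22⊕b23⊕b28⊕b29⊕b30⊕b31 = 1⊕1⊕1⊕1⊕1⊕1⊕0⊕1⊕0⊕0⊕1⊕1⊕0⊕0⊕0⊕0 = 1
s8: b8⊕b9⊕b10⊕b11⊕b12⊕b13⊕b14⊕b15⊕b24⊕b25⊕b26⊕b27⊕b28⊕b29⊕b30⊕b31 = 1⊕0⊕1⊕1⊕1⊕1⊕0⊕1⊕0⊕1⊕0⊕1⊕0⊕0⊕0⊕0 = 0
s16: b16⊕b17⊕b18⊕b19⊕b20⊕b21⊕b22⊕b23⊕b24⊕b25⊕b26⊕b27⊕b28⊕b29⊕b30⊕b31 = 1⊕0⊕0⊕0⊕0⊕0⊕1⊕1⊕0⊕1⊕0⊕1⊕0⊕0⊕0⊕0 = 1
Syndrome (s16...s1) = 10110 → position 22.

10110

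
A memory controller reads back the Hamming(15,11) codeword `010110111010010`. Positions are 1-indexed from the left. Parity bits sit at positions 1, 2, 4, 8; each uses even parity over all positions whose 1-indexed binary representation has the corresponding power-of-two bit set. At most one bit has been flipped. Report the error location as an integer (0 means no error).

s1: b1⊕b3⊕b5⊕b7⊕b9⊕b11⊕b13⊕b15 = 0⊕0⊕1⊕1⊕1⊕1⊕0⊕0 = 0
s2: b2⊕b3⊕b6⊕b7⊕b10⊕b11⊕b14⊕b15 = 1⊕0⊕0⊕1⊕0⊕1⊕1⊕0 = 0
s4: b4⊕b5⊕b6⊕b7⊕b12⊕b13⊕b14⊕b15 = 1⊕1⊕0⊕1⊕0⊕0⊕1⊕0 = 0
s8: b8⊕b9⊕b10⊕b11⊕b12⊕b13⊕b14⊕b15 = 1⊕1⊕0⊕1⊕0⊕0⊕1⊕0 = 0
Syndrome (s8...s1) = 0000 → position 0 (no error).

0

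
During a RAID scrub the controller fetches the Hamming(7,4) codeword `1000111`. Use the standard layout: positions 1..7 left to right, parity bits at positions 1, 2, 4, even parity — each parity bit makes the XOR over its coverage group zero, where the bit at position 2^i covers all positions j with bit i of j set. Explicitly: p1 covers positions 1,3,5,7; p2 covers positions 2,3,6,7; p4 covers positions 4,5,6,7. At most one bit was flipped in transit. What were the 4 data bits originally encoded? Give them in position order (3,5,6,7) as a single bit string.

0011

s1: b1⊕b3⊕b5⊕b7 = 1⊕0⊕1⊕1 = 1
s2: b2⊕b3⊕b6⊕b7 = 0⊕0⊕1⊕1 = 0
s4: b4⊕b5⊕b6⊕b7 = 0⊕1⊕1⊕1 = 1
Syndrome (s4...s1) = 101 → position 5.
Flip bit 5: corrected codeword = 1000011
Data bits at positions 3,5,6,7: 0011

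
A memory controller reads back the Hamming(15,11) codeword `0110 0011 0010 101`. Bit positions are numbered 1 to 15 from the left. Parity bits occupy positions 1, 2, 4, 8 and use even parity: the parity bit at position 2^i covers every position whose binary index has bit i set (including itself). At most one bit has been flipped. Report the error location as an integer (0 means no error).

s1: b1⊕b3⊕b5⊕b7⊕b9⊕b11⊕b13⊕b15 = 0⊕1⊕0⊕1⊕0⊕1⊕1⊕1 = 1
s2: b2⊕b3⊕b6⊕b7⊕b10⊕b11⊕b14⊕b15 = 1⊕1⊕0⊕1⊕0⊕1⊕0⊕1 = 1
s4: b4⊕b5⊕b6⊕b7⊕b12⊕b13⊕b14⊕b15 = 0⊕0⊕0⊕1⊕0⊕1⊕0⊕1 = 1
s8: b8⊕b9⊕b10⊕b11⊕b12⊕b13⊕b14⊕b15 = 1⊕0⊕0⊕1⊕0⊕1⊕0⊕1 = 0
Syndrome (s8...s1) = 0111 → position 7.

7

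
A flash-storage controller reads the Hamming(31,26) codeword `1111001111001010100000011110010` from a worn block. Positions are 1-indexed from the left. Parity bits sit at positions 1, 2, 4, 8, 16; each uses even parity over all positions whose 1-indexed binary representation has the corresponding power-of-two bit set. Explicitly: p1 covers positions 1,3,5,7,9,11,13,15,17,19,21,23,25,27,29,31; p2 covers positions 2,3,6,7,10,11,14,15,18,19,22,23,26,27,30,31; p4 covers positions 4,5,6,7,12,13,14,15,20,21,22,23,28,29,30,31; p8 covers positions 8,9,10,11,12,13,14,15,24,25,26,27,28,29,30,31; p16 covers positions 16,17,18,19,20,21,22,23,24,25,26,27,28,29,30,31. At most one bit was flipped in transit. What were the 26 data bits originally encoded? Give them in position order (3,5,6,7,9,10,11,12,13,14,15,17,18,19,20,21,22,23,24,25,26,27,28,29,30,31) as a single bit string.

s1: b1⊕b3⊕b5⊕b7⊕b9⊕b11⊕b13⊕b15⊕b17⊕b19⊕b21⊕b23⊕b25⊕b27⊕b29⊕b31 = 1⊕1⊕0⊕1⊕1⊕0⊕1⊕1⊕1⊕0⊕0⊕0⊕1⊕1⊕0⊕0 = 1
s2: b2⊕b3⊕b6⊕b7⊕b10⊕b11⊕b14⊕b15⊕b18⊕b19⊕b22⊕b23⊕b26⊕b27⊕b30⊕b31 = 1⊕1⊕0⊕1⊕1⊕0⊕0⊕1⊕0⊕0⊕0⊕0⊕1⊕1⊕1⊕0 = 0
s4: b4⊕b5⊕b6⊕b7⊕b12⊕b13⊕b14⊕b15⊕b20⊕b21⊕b22⊕b23⊕b28⊕b29⊕b30⊕b31 = 1⊕0⊕0⊕1⊕0⊕1⊕0⊕1⊕0⊕0⊕0⊕0⊕0⊕0⊕1⊕0 = 1
s8: b8⊕b9⊕b10⊕b11⊕b12⊕b13⊕b14⊕b15⊕b24⊕b25⊕b26⊕b27⊕b28⊕b29⊕b30⊕b31 = 1⊕1⊕1⊕0⊕0⊕1⊕0⊕1⊕1⊕1⊕1⊕1⊕0⊕0⊕1⊕0 = 0
s16: b16⊕b17⊕b18⊕b19⊕b20⊕b21⊕b22⊕b23⊕b24⊕b25⊕b26⊕b27⊕b28⊕b29⊕b30⊕b31 = 0⊕1⊕0⊕0⊕0⊕0⊕0⊕0⊕1⊕1⊕1⊕1⊕0⊕0⊕1⊕0 = 0
Syndrome (s16...s1) = 00101 → position 5.
Flip bit 5: corrected codeword = 1111101111001010100000011110010
Data bits at positions 3,5,6,7,9,10,11,12,13,14,15,17,18,19,20,21,22,23,24,25,26,27,28,29,30,31: 11011100101100000011110010

11011100101100000011110010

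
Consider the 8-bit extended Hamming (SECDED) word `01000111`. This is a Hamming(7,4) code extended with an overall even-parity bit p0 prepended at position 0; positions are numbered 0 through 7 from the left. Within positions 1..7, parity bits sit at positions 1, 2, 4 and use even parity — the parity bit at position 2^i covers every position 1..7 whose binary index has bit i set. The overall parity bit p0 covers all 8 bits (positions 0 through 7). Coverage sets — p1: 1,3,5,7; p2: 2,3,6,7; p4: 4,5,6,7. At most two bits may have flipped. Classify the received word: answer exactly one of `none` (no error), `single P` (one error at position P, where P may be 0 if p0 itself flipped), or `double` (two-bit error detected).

s1: b1⊕b3⊕b5⊕b7 = 1⊕0⊕1⊕1 = 1
s2: b2⊕b3⊕b6⊕b7 = 0⊕0⊕1⊕1 = 0
s4: b4⊕b5⊕b6⊕b7 = 0⊕1⊕1⊕1 = 1
Syndrome (s4...s1) = 101 → position 5.
Overall parity (XOR of all 8 bits, including p0): 0⊕1⊕0⊕0⊕0⊕1⊕1⊕1 = 0
Overall=0, syndrome position=5 → double-bit error detected (uncorrectable).

double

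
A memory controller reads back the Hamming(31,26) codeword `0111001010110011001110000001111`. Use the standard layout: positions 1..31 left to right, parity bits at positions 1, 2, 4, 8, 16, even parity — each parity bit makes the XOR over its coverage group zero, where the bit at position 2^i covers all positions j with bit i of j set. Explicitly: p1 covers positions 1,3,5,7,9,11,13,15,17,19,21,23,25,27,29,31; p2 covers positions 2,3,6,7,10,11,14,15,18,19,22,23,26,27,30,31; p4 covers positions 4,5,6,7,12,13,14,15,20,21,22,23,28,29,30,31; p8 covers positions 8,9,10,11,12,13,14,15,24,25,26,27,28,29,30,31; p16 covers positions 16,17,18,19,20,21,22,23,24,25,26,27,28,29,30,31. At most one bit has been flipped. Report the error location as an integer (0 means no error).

s1: b1⊕b3⊕b5⊕b7⊕b9⊕b11⊕b13⊕b15⊕b17⊕b19⊕b21⊕b23⊕b25⊕b27⊕b29⊕b31 = 0⊕1⊕0⊕1⊕1⊕1⊕0⊕1⊕0⊕1⊕1⊕0⊕0⊕0⊕1⊕1 = 1
s2: b2⊕b3⊕b6⊕b7⊕b10⊕b11⊕b14⊕b15⊕b18⊕b19⊕b22⊕b23⊕b26⊕b27⊕b30⊕b31 = 1⊕1⊕0⊕1⊕0⊕1⊕0⊕1⊕0⊕1⊕0⊕0⊕0⊕0⊕1⊕1 = 0
s4: b4⊕b5⊕b6⊕b7⊕b12⊕b13⊕b14⊕b15⊕b20⊕b21⊕b22⊕b23⊕b28⊕b29⊕b30⊕b31 = 1⊕0⊕0⊕1⊕1⊕0⊕0⊕1⊕1⊕1⊕0⊕0⊕1⊕1⊕1⊕1 = 0
s8: b8⊕b9⊕b10⊕b11⊕b12⊕b13⊕b14⊕b15⊕b24⊕b25⊕b26⊕b27⊕b28⊕b29⊕b30⊕b31 = 0⊕1⊕0⊕1⊕1⊕0⊕0⊕1⊕0⊕0⊕0⊕0⊕1⊕1⊕1⊕1 = 0
s16: b16⊕b17⊕b18⊕b19⊕b20⊕b21⊕b22⊕b23⊕b24⊕b25⊕b26⊕b27⊕b28⊕b29⊕b30⊕b31 = 1⊕0⊕0⊕1⊕1⊕1⊕0⊕0⊕0⊕0⊕0⊕0⊕1⊕1⊕1⊕1 = 0
Syndrome (s16...s1) = 00001 → position 1.

1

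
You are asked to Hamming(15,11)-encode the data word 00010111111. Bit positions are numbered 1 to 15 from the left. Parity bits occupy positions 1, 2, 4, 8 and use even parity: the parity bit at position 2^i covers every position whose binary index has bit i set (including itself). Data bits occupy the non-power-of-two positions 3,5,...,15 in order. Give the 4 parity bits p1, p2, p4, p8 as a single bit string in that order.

Place data bits at non-power-of-two positions: b3=0, b5=0, b6=0, b7=1, b9=0, b10=1, b11=1, b12=1, b13=1, b14=1, b15=1.
p1 = XOR of data positions {3,5,7,9,11,13,15} = 0⊕0⊕1⊕0⊕1⊕1⊕1 = 0
p2 = XOR of data positions {3,6,7,10,11,14,15} = 0⊕0⊕1⊕1⊕1⊕1⊕1 = 1
p4 = XOR of data positions {5,6,7,12,13,14,15} = 0⊕0⊕1⊕1⊕1⊕1⊕1 = 1
p8 = XOR of data positions {9,10,11,12,13,14,15} = 0⊕1⊕1⊕1⊕1⊕1⊕1 = 0
Parity bits p1,p2,p4,p8 = 0110

0110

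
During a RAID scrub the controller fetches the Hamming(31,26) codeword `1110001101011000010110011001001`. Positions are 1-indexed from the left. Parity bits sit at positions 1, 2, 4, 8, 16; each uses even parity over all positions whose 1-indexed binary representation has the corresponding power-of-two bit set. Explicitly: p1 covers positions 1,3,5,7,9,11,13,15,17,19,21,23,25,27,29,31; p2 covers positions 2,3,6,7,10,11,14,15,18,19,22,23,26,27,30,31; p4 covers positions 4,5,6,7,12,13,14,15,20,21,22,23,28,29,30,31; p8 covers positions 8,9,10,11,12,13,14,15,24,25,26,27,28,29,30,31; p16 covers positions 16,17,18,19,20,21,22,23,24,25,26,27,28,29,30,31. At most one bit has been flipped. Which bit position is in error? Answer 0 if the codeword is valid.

21

s1: b1⊕b3⊕b5⊕b7⊕b9⊕b11⊕b13⊕b15⊕b17⊕b19⊕b21⊕b23⊕b25⊕b27⊕b29⊕b31 = 1⊕1⊕0⊕1⊕0⊕0⊕1⊕0⊕0⊕0⊕1⊕0⊕1⊕0⊕0⊕1 = 1
s2: b2⊕b3⊕b6⊕b7⊕b10⊕b11⊕b14⊕b15⊕b18⊕b19⊕b22⊕b23⊕b26⊕b27⊕b30⊕b31 = 1⊕1⊕0⊕1⊕1⊕0⊕0⊕0⊕1⊕0⊕0⊕0⊕0⊕0⊕0⊕1 = 0
s4: b4⊕b5⊕b6⊕b7⊕b12⊕b13⊕b14⊕b15⊕b20⊕b21⊕b22⊕b23⊕b28⊕b29⊕b30⊕b31 = 0⊕0⊕0⊕1⊕1⊕1⊕0⊕0⊕1⊕1⊕0⊕0⊕1⊕0⊕0⊕1 = 1
s8: b8⊕b9⊕b10⊕b11⊕b12⊕b13⊕b14⊕b15⊕b24⊕b25⊕b26⊕b27⊕b28⊕b29⊕b30⊕b31 = 1⊕0⊕1⊕0⊕1⊕1⊕0⊕0⊕1⊕1⊕0⊕0⊕1⊕0⊕0⊕1 = 0
s16: b16⊕b17⊕b18⊕b19⊕b20⊕b21⊕b22⊕b23⊕b24⊕b25⊕b26⊕b27⊕b28⊕b29⊕b30⊕b31 = 0⊕0⊕1⊕0⊕1⊕1⊕0⊕0⊕1⊕1⊕0⊕0⊕1⊕0⊕0⊕1 = 1
Syndrome (s16...s1) = 10101 → position 21.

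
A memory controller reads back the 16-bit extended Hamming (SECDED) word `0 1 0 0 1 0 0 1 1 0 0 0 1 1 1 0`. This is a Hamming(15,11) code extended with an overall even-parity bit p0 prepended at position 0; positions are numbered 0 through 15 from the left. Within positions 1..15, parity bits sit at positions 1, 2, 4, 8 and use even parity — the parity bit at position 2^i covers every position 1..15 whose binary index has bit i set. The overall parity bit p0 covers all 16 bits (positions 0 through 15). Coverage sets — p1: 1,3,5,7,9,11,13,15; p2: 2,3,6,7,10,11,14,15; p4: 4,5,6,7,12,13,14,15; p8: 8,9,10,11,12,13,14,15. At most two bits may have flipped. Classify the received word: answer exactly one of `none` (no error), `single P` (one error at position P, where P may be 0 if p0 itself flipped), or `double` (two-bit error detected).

single 5

s1: b1⊕b3⊕b5⊕b7⊕b9⊕b11⊕b13⊕b15 = 1⊕0⊕0⊕1⊕0⊕0⊕1⊕0 = 1
s2: b2⊕b3⊕b6⊕b7⊕b10⊕b11⊕b14⊕b15 = 0⊕0⊕0⊕1⊕0⊕0⊕1⊕0 = 0
s4: b4⊕b5⊕b6⊕b7⊕b12⊕b13⊕b14⊕b15 = 1⊕0⊕0⊕1⊕1⊕1⊕1⊕0 = 1
s8: b8⊕b9⊕b10⊕b11⊕b12⊕b13⊕b14⊕b15 = 1⊕0⊕0⊕0⊕1⊕1⊕1⊕0 = 0
Syndrome (s8...s1) = 0101 → position 5.
Overall parity (XOR of all 16 bits, including p0): 0⊕1⊕0⊕0⊕1⊕0⊕0⊕1⊕1⊕0⊕0⊕0⊕1⊕1⊕1⊕0 = 1
Overall=1, syndrome position=5 → single-bit error at position 5.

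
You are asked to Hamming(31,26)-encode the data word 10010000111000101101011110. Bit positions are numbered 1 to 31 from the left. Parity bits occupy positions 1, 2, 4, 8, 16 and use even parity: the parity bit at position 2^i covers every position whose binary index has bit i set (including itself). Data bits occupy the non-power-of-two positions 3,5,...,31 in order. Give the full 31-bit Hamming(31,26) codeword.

Place data bits at non-power-of-two positions: b3=1, b5=0, b6=0, b7=1, b9=0, b10=0, b11=0, b12=0, b13=1, b14=1, b15=1, b17=0, b18=0, b19=0, b20=1, b21=0, b22=1, b23=1, b24=0, b25=1, b26=0, b27=1, b28=1, b29=1, b30=1, b31=0.
p1 = XOR of data positions {3,5,7,9,11,13,15,17,19,21,23,25,27,29,31} = 1⊕0⊕1⊕0⊕0⊕1⊕1⊕0⊕0⊕0⊕1⊕1⊕1⊕1⊕0 = 0
p2 = XOR of data positions {3,6,7,10,11,14,15,18,19,22,23,26,27,30,31} = 1⊕0⊕1⊕0⊕0⊕1⊕1⊕0⊕0⊕1⊕1⊕0⊕1⊕1⊕0 = 0
p4 = XOR of data positions {5,6,7,12,13,14,15,20,21,22,23,28,29,30,31} = 0⊕0⊕1⊕0⊕1⊕1⊕1⊕1⊕0⊕1⊕1⊕1⊕1⊕1⊕0 = 0
p8 = XOR of data positions {9,10,11,12,13,14,15,24,25,26,27,28,29,30,31} = 0⊕0⊕0⊕0⊕1⊕1⊕1⊕0⊕1⊕0⊕1⊕1⊕1⊕1⊕0 = 0
p16 = XOR of data positions {17,18,19,20,21,22,23,24,25,26,27,28,29,30,31} = 0⊕0⊕0⊕1⊕0⊕1⊕1⊕0⊕1⊕0⊕1⊕1⊕1⊕1⊕0 = 0
Codeword b1..b31 = 0010001000001110000101101011110

0010001000001110000101101011110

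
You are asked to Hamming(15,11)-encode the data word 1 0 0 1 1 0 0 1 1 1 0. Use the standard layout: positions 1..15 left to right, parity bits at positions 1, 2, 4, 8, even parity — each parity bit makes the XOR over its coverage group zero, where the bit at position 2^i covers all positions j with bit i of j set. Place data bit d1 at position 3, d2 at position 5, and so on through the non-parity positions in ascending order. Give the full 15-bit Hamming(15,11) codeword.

Place data bits at non-power-of-two positions: b3=1, b5=0, b6=0, b7=1, b9=1, b10=0, b11=0, b12=1, b13=1, b14=1, b15=0.
p1 = XOR of data positions {3,5,7,9,11,13,15} = 1⊕0⊕1⊕1⊕0⊕1⊕0 = 0
p2 = XOR of data positions {3,6,7,10,11,14,15} = 1⊕0⊕1⊕0⊕0⊕1⊕0 = 1
p4 = XOR of data positions {5,6,7,12,13,14,15} = 0⊕0⊕1⊕1⊕1⊕1⊕0 = 0
p8 = XOR of data positions {9,10,11,12,13,14,15} = 1⊕0⊕0⊕1⊕1⊕1⊕0 = 0
Codeword b1..b15 = 011000101001110

011000101001110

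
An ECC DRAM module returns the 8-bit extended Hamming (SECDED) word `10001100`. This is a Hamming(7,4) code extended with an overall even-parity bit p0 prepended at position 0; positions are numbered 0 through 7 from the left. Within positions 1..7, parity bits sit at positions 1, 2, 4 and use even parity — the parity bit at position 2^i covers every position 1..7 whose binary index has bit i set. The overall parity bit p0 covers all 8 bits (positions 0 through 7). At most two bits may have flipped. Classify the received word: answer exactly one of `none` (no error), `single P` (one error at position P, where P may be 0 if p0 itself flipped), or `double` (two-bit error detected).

s1: b1⊕b3⊕b5⊕b7 = 0⊕0⊕1⊕0 = 1
s2: b2⊕b3⊕b6⊕b7 = 0⊕0⊕0⊕0 = 0
s4: b4⊕b5⊕b6⊕b7 = 1⊕1⊕0⊕0 = 0
Syndrome (s4...s1) = 001 → position 1.
Overall parity (XOR of all 8 bits, including p0): 1⊕0⊕0⊕0⊕1⊕1⊕0⊕0 = 1
Overall=1, syndrome position=1 → single-bit error at position 1.

single 1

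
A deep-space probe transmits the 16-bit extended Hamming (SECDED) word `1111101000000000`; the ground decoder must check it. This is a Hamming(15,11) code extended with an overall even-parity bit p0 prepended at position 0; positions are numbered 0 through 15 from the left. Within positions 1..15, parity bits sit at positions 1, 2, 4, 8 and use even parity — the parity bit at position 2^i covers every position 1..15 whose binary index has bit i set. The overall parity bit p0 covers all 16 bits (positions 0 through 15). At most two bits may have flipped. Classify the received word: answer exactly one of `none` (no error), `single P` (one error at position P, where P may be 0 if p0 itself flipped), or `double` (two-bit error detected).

double

s1: b1⊕b3⊕b5⊕b7⊕b9⊕b11⊕b13⊕b15 = 1⊕1⊕0⊕0⊕0⊕0⊕0⊕0 = 0
s2: b2⊕b3⊕b6⊕b7⊕b10⊕b11⊕b14⊕b15 = 1⊕1⊕1⊕0⊕0⊕0⊕0⊕0 = 1
s4: b4⊕b5⊕b6⊕b7⊕b12⊕b13⊕b14⊕b15 = 1⊕0⊕1⊕0⊕0⊕0⊕0⊕0 = 0
s8: b8⊕b9⊕b10⊕b11⊕b12⊕b13⊕b14⊕b15 = 0⊕0⊕0⊕0⊕0⊕0⊕0⊕0 = 0
Syndrome (s8...s1) = 0010 → position 2.
Overall parity (XOR of all 16 bits, including p0): 1⊕1⊕1⊕1⊕1⊕0⊕1⊕0⊕0⊕0⊕0⊕0⊕0⊕0⊕0⊕0 = 0
Overall=0, syndrome position=2 → double-bit error detected (uncorrectable).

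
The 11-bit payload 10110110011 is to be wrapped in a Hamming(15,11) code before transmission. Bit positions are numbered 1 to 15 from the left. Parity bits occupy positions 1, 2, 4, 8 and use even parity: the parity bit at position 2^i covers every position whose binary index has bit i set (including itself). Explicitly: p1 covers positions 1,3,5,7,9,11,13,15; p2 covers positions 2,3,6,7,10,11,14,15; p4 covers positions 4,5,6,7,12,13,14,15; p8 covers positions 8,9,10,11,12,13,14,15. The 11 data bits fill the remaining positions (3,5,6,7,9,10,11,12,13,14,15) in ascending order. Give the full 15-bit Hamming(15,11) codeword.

011001100110011

Place data bits at non-power-of-two positions: b3=1, b5=0, b6=1, b7=1, b9=0, b10=1, b11=1, b12=0, b13=0, b14=1, b15=1.
p1 = XOR of data positions {3,5,7,9,11,13,15} = 1⊕0⊕1⊕0⊕1⊕0⊕1 = 0
p2 = XOR of data positions {3,6,7,10,11,14,15} = 1⊕1⊕1⊕1⊕1⊕1⊕1 = 1
p4 = XOR of data positions {5,6,7,12,13,14,15} = 0⊕1⊕1⊕0⊕0⊕1⊕1 = 0
p8 = XOR of data positions {9,10,11,12,13,14,15} = 0⊕1⊕1⊕0⊕0⊕1⊕1 = 0
Codeword b1..b15 = 011001100110011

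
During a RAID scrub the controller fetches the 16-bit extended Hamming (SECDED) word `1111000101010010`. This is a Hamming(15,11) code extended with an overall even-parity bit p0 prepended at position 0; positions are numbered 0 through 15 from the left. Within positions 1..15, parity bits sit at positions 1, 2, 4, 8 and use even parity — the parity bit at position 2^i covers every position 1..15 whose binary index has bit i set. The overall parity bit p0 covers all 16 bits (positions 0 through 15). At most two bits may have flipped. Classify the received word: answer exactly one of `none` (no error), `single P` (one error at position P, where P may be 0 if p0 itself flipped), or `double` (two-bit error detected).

double

s1: b1⊕b3⊕b5⊕b7⊕b9⊕b11⊕b13⊕b15 = 1⊕1⊕0⊕1⊕1⊕1⊕0⊕0 = 1
s2: b2⊕b3⊕b6⊕b7⊕b10⊕b11⊕b14⊕b15 = 1⊕1⊕0⊕1⊕0⊕1⊕1⊕0 = 1
s4: b4⊕b5⊕b6⊕b7⊕b12⊕b13⊕b14⊕b15 = 0⊕0⊕0⊕1⊕0⊕0⊕1⊕0 = 0
s8: b8⊕b9⊕b10⊕b11⊕b12⊕b13⊕b14⊕b15 = 0⊕1⊕0⊕1⊕0⊕0⊕1⊕0 = 1
Syndrome (s8...s1) = 1011 → position 11.
Overall parity (XOR of all 16 bits, including p0): 1⊕1⊕1⊕1⊕0⊕0⊕0⊕1⊕0⊕1⊕0⊕1⊕0⊕0⊕1⊕0 = 0
Overall=0, syndrome position=11 → double-bit error detected (uncorrectable).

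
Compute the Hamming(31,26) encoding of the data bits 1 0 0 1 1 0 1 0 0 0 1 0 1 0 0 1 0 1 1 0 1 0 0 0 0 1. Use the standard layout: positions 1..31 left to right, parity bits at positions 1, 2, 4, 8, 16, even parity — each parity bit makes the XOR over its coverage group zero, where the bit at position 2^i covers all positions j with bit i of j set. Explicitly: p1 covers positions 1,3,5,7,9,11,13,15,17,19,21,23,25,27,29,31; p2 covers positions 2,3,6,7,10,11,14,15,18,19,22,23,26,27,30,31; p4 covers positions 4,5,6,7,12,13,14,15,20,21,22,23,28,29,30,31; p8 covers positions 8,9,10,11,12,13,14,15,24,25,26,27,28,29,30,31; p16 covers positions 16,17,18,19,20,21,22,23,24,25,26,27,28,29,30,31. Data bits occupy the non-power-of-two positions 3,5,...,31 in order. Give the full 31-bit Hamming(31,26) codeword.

0011001010100010010010110100001

Place data bits at non-power-of-two positions: b3=1, b5=0, b6=0, b7=1, b9=1, b10=0, b11=1, b12=0, b13=0, b14=0, b15=1, b17=0, b18=1, b19=0, b20=0, b21=1, b22=0, b23=1, b24=1, b25=0, b26=1, b27=0, b28=0, b29=0, b30=0, b31=1.
p1 = XOR of data positions {3,5,7,9,11,13,15,17,19,21,23,25,27,29,31} = 1⊕0⊕1⊕1⊕1⊕0⊕1⊕0⊕0⊕1⊕1⊕0⊕0⊕0⊕1 = 0
p2 = XOR of data positions {3,6,7,10,11,14,15,18,19,22,23,26,27,30,31} = 1⊕0⊕1⊕0⊕1⊕0⊕1⊕1⊕0⊕0⊕1⊕1⊕0⊕0⊕1 = 0
p4 = XOR of data positions {5,6,7,12,13,14,15,20,21,22,23,28,29,30,31} = 0⊕0⊕1⊕0⊕0⊕0⊕1⊕0⊕1⊕0⊕1⊕0⊕0⊕0⊕1 = 1
p8 = XOR of data positions {9,10,11,12,13,14,15,24,25,26,27,28,29,30,31} = 1⊕0⊕1⊕0⊕0⊕0⊕1⊕1⊕0⊕1⊕0⊕0⊕0⊕0⊕1 = 0
p16 = XOR of data positions {17,18,19,20,21,22,23,24,25,26,27,28,29,30,31} = 0⊕1⊕0⊕0⊕1⊕0⊕1⊕1⊕0⊕1⊕0⊕0⊕0⊕0⊕1 = 0
Codeword b1..b31 = 0011001010100010010010110100001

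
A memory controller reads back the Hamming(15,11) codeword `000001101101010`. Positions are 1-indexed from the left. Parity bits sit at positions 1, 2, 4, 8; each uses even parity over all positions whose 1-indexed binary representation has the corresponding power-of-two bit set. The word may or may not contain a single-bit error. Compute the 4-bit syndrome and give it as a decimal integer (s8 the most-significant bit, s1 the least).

0

s1: b1⊕b3⊕b5⊕b7⊕b9⊕b11⊕b13⊕b15 = 0⊕0⊕0⊕1⊕1⊕0⊕0⊕0 = 0
s2: b2⊕b3⊕b6⊕b7⊕b10⊕b11⊕b14⊕b15 = 0⊕0⊕1⊕1⊕1⊕0⊕1⊕0 = 0
s4: b4⊕b5⊕b6⊕b7⊕b12⊕b13⊕b14⊕b15 = 0⊕0⊕1⊕1⊕1⊕0⊕1⊕0 = 0
s8: b8⊕b9⊕b10⊕b11⊕b12⊕b13⊕b14⊕b15 = 0⊕1⊕1⊕0⊕1⊕0⊕1⊕0 = 0
Syndrome (s8...s1) = 0000 → position 0 (no error).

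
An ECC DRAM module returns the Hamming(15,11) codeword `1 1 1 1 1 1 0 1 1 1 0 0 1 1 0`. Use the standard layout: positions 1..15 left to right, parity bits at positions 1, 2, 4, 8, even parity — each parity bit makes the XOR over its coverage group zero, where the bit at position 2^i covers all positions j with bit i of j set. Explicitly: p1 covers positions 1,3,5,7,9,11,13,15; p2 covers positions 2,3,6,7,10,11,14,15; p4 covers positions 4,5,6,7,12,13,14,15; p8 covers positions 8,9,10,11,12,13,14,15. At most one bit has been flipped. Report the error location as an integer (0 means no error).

s1: b1⊕b3⊕b5⊕b7⊕b9⊕b11⊕b13⊕b15 = 1⊕1⊕1⊕0⊕1⊕0⊕1⊕0 = 1
s2: b2⊕b3⊕b6⊕b7⊕b10⊕b11⊕b14⊕b15 = 1⊕1⊕1⊕0⊕1⊕0⊕1⊕0 = 1
s4: b4⊕b5⊕b6⊕b7⊕b12⊕b13⊕b14⊕b15 = 1⊕1⊕1⊕0⊕0⊕1⊕1⊕0 = 1
s8: b8⊕b9⊕b10⊕b11⊕b12⊕b13⊕b14⊕b15 = 1⊕1⊕1⊕0⊕0⊕1⊕1⊕0 = 1
Syndrome (s8...s1) = 1111 → position 15.

15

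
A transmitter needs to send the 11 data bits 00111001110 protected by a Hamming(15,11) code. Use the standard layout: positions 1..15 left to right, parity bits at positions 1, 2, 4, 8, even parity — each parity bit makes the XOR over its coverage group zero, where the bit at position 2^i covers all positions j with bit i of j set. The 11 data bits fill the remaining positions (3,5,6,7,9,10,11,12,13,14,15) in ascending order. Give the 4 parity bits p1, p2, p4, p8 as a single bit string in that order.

1110

Place data bits at non-power-of-two positions: b3=0, b5=0, b6=1, b7=1, b9=1, b10=0, b11=0, b12=1, b13=1, b14=1, b15=0.
p1 = XOR of data positions {3,5,7,9,11,13,15} = 0⊕0⊕1⊕1⊕0⊕1⊕0 = 1
p2 = XOR of data positions {3,6,7,10,11,14,15} = 0⊕1⊕1⊕0⊕0⊕1⊕0 = 1
p4 = XOR of data positions {5,6,7,12,13,14,15} = 0⊕1⊕1⊕1⊕1⊕1⊕0 = 1
p8 = XOR of data positions {9,10,11,12,13,14,15} = 1⊕0⊕0⊕1⊕1⊕1⊕0 = 0
Parity bits p1,p2,p4,p8 = 1110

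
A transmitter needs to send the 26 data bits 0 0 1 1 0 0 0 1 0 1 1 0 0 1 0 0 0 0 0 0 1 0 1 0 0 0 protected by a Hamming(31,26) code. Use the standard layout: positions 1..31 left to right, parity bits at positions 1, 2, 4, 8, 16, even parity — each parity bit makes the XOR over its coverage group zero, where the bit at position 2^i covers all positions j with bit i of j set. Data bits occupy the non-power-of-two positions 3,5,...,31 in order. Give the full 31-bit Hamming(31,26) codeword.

Place data bits at non-power-of-two positions: b3=0, b5=0, b6=1, b7=1, b9=0, b10=0, b11=0, b12=1, b13=0, b14=1, b15=1, b17=0, b18=0, b19=1, b20=0, b21=0, b22=0, b23=0, b24=0, b25=0, b26=1, b27=0, b28=1, b29=0, b30=0, b31=0.
p1 = XOR of data positions {3,5,7,9,11,13,15,17,19,21,23,25,27,29,31} = 0⊕0⊕1⊕0⊕0⊕0⊕1⊕0⊕1⊕0⊕0⊕0⊕0⊕0⊕0 = 1
p2 = XOR of data positions {3,6,7,10,11,14,15,18,19,22,23,26,27,30,31} = 0⊕1⊕1⊕0⊕0⊕1⊕1⊕0⊕1⊕0⊕0⊕1⊕0⊕0⊕0 = 0
p4 = XOR of data positions {5,6,7,12,13,14,15,20,21,22,23,28,29,30,31} = 0⊕1⊕1⊕1⊕0⊕1⊕1⊕0⊕0⊕0⊕0⊕1⊕0⊕0⊕0 = 0
p8 = XOR of data positions {9,10,11,12,13,14,15,24,25,26,27,28,29,30,31} = 0⊕0⊕0⊕1⊕0⊕1⊕1⊕0⊕0⊕1⊕0⊕1⊕0⊕0⊕0 = 1
p16 = XOR of data positions {17,18,19,20,21,22,23,24,25,26,27,28,29,30,31} = 0⊕0⊕1⊕0⊕0⊕0⊕0⊕0⊕0⊕1⊕0⊕1⊕0⊕0⊕0 = 1
Codeword b1..b31 = 1000011100010111001000000101000

1000011100010111001000000101000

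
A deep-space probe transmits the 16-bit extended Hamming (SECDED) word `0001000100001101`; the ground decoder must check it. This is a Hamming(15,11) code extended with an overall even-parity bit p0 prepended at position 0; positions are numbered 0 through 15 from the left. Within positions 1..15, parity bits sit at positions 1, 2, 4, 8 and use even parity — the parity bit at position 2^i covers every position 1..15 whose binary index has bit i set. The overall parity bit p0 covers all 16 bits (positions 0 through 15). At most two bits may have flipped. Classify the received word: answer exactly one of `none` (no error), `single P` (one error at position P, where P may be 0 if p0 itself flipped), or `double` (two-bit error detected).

s1: b1⊕b3⊕b5⊕b7⊕b9⊕b11⊕b13⊕b15 = 0⊕1⊕0⊕1⊕0⊕0⊕1⊕1 = 0
s2: b2⊕b3⊕b6⊕b7⊕b10⊕b11⊕b14⊕b15 = 0⊕1⊕0⊕1⊕0⊕0⊕0⊕1 = 1
s4: b4⊕b5⊕b6⊕b7⊕b12⊕b13⊕b14⊕b15 = 0⊕0⊕0⊕1⊕1⊕1⊕0⊕1 = 0
s8: b8⊕b9⊕b10⊕b11⊕b12⊕b13⊕b14⊕b15 = 0⊕0⊕0⊕0⊕1⊕1⊕0⊕1 = 1
Syndrome (s8...s1) = 1010 → position 10.
Overall parity (XOR of all 16 bits, including p0): 0⊕0⊕0⊕1⊕0⊕0⊕0⊕1⊕0⊕0⊕0⊕0⊕1⊕1⊕0⊕1 = 1
Overall=1, syndrome position=10 → single-bit error at position 10.

single 10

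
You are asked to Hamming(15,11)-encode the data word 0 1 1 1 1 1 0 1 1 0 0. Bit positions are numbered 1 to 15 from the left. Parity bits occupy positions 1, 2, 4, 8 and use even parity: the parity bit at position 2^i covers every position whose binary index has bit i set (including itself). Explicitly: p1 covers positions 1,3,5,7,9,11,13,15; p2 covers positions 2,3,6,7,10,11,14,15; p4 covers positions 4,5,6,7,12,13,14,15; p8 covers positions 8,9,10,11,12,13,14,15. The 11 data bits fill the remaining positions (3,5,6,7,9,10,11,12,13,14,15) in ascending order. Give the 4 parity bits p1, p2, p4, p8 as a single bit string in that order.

Place data bits at non-power-of-two positions: b3=0, b5=1, b6=1, b7=1, b9=1, b10=1, b11=0, b12=1, b13=1, b14=0, b15=0.
p1 = XOR of data positions {3,5,7,9,11,13,15} = 0⊕1⊕1⊕1⊕0⊕1⊕0 = 0
p2 = XOR of data positions {3,6,7,10,11,14,15} = 0⊕1⊕1⊕1⊕0⊕0⊕0 = 1
p4 = XOR of data positions {5,6,7,12,13,14,15} = 1⊕1⊕1⊕1⊕1⊕0⊕0 = 1
p8 = XOR of data positions {9,10,11,12,13,14,15} = 1⊕1⊕0⊕1⊕1⊕0⊕0 = 0
Parity bits p1,p2,p4,p8 = 0110

0110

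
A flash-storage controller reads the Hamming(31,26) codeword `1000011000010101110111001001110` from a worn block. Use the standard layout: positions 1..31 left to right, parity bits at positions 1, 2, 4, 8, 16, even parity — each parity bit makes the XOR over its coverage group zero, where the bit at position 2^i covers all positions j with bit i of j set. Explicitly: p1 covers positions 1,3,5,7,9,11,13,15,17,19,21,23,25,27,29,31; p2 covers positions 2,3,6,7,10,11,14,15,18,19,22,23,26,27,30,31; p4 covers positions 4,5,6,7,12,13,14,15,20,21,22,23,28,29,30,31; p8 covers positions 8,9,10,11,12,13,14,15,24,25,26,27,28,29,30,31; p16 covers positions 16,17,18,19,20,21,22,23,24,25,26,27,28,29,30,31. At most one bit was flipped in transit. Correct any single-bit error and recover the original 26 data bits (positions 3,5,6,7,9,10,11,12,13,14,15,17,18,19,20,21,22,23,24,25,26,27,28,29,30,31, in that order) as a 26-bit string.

00110001010110111001001110

s1: b1⊕b3⊕b5⊕b7⊕b9⊕b11⊕b13⊕b15⊕b17⊕b19⊕b21⊕b23⊕b25⊕b27⊕b29⊕b31 = 1⊕0⊕0⊕1⊕0⊕0⊕0⊕0⊕1⊕0⊕1⊕0⊕1⊕0⊕1⊕0 = 0
s2: b2⊕b3⊕b6⊕b7⊕b10⊕b11⊕b14⊕b15⊕b18⊕b19⊕b22⊕b23⊕b26⊕b27⊕b30⊕b31 = 0⊕0⊕1⊕1⊕0⊕0⊕1⊕0⊕1⊕0⊕1⊕0⊕0⊕0⊕1⊕0 = 0
s4: b4⊕b5⊕b6⊕b7⊕b12⊕b13⊕b14⊕b15⊕b20⊕b21⊕b22⊕b23⊕b28⊕b29⊕b30⊕b31 = 0⊕0⊕1⊕1⊕1⊕0⊕1⊕0⊕1⊕1⊕1⊕0⊕1⊕1⊕1⊕0 = 0
s8: b8⊕b9⊕b10⊕b11⊕b12⊕b13⊕b14⊕b15⊕b24⊕b25⊕b26⊕b27⊕b28⊕b29⊕b30⊕b31 = 0⊕0⊕0⊕0⊕1⊕0⊕1⊕0⊕0⊕1⊕0⊕0⊕1⊕1⊕1⊕0 = 0
s16: b16⊕b17⊕b18⊕b19⊕b20⊕b21⊕b22⊕b23⊕b24⊕b25⊕b26⊕b27⊕b28⊕b29⊕b30⊕b31 = 1⊕1⊕1⊕0⊕1⊕1⊕1⊕0⊕0⊕1⊕0⊕0⊕1⊕1⊕1⊕0 = 0
Syndrome (s16...s1) = 00000 → position 0 (no error).
No correction needed.
Data bits at positions 3,5,6,7,9,10,11,12,13,14,15,17,18,19,20,21,22,23,24,25,26,27,28,29,30,31: 00110001010110111001001110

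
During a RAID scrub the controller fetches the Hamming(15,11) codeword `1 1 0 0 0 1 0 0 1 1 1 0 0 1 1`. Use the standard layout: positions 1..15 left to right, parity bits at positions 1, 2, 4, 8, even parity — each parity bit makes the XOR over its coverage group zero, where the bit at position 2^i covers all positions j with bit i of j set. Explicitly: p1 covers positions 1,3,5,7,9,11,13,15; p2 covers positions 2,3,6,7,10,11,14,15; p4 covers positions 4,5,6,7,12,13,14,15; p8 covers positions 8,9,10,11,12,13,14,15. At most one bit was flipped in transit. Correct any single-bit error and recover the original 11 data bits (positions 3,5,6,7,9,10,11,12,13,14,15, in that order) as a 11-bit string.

s1: b1⊕b3⊕b5⊕b7⊕b9⊕b11⊕b13⊕b15 = 1⊕0⊕0⊕0⊕1⊕1⊕0⊕1 = 0
s2: b2⊕b3⊕b6⊕b7⊕b10⊕b11⊕b14⊕b15 = 1⊕0⊕1⊕0⊕1⊕1⊕1⊕1 = 0
s4: b4⊕b5⊕b6⊕b7⊕b12⊕b13⊕b14⊕b15 = 0⊕0⊕1⊕0⊕0⊕0⊕1⊕1 = 1
s8: b8⊕b9⊕b10⊕b11⊕b12⊕b13⊕b14⊕b15 = 0⊕1⊕1⊕1⊕0⊕0⊕1⊕1 = 1
Syndrome (s8...s1) = 1100 → position 12.
Flip bit 12: corrected codeword = 110001001111011
Data bits at positions 3,5,6,7,9,10,11,12,13,14,15: 00101111011

00101111011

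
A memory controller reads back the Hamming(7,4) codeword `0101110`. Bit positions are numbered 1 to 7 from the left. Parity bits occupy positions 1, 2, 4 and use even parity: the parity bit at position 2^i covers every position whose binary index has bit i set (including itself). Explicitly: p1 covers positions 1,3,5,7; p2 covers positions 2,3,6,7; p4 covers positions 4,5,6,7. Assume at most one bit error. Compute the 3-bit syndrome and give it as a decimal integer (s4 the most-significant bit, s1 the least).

s1: b1⊕b3⊕b5⊕b7 = 0⊕0⊕1⊕0 = 1
s2: b2⊕b3⊕b6⊕b7 = 1⊕0⊕1⊕0 = 0
s4: b4⊕b5⊕b6⊕b7 = 1⊕1⊕1⊕0 = 1
Syndrome (s4...s1) = 101 → position 5.

5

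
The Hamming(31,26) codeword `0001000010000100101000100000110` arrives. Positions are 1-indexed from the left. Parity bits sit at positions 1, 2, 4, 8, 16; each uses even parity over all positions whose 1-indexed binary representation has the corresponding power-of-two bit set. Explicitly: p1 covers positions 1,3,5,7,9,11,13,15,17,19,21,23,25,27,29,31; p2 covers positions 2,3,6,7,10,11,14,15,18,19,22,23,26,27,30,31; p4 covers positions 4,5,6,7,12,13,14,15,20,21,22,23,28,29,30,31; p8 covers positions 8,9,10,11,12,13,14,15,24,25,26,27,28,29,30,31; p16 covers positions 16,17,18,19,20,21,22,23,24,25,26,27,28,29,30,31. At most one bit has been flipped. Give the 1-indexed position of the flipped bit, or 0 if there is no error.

s1: b1⊕b3⊕b5⊕b7⊕b9⊕b11⊕b13⊕b15⊕b17⊕b19⊕b21⊕b23⊕b25⊕b27⊕b29⊕b31 = 0⊕0⊕0⊕0⊕1⊕0⊕0⊕0⊕1⊕1⊕0⊕1⊕0⊕0⊕1⊕0 = 1
s2: b2⊕b3⊕b6⊕b7⊕b10⊕b11⊕b14⊕b15⊕b18⊕b19⊕b22⊕b23⊕b26⊕b27⊕b30⊕b31 = 0⊕0⊕0⊕0⊕0⊕0⊕1⊕0⊕0⊕1⊕0⊕1⊕0⊕0⊕1⊕0 = 0
s4: b4⊕b5⊕b6⊕b7⊕b12⊕b13⊕b14⊕b15⊕b20⊕b21⊕b22⊕b23⊕b28⊕b29⊕b30⊕b31 = 1⊕0⊕0⊕0⊕0⊕0⊕1⊕0⊕0⊕0⊕0⊕1⊕0⊕1⊕1⊕0 = 1
s8: b8⊕b9⊕b10⊕b11⊕b12⊕b13⊕b14⊕b15⊕b24⊕b25⊕b26⊕b27⊕b28⊕b29⊕b30⊕b31 = 0⊕1⊕0⊕0⊕0⊕0⊕1⊕0⊕0⊕0⊕0⊕0⊕0⊕1⊕1⊕0 = 0
s16: b16⊕b17⊕b18⊕b19⊕b20⊕b21⊕b22⊕b23⊕b24⊕b25⊕b26⊕b27⊕b28⊕b29⊕b30⊕b31 = 0⊕1⊕0⊕1⊕0⊕0⊕0⊕1⊕0⊕0⊕0⊕0⊕0⊕1⊕1⊕0 = 1
Syndrome (s16...s1) = 10101 → position 21.

21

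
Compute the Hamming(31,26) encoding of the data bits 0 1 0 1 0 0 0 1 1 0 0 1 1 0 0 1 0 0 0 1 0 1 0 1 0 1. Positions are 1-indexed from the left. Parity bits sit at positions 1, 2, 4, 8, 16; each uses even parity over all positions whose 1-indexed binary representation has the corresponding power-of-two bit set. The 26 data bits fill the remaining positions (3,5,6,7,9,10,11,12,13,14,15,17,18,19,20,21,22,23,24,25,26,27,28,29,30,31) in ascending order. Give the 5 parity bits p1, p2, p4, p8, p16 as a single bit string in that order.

Place data bits at non-power-of-two positions: b3=0, b5=1, b6=0, b7=1, b9=0, b10=0, b11=0, b12=1, b13=1, b14=0, b15=0, b17=1, b18=1, b19=0, b20=0, b21=1, b22=0, b23=0, b24=0, b25=1, b26=0, b27=1, b28=0, b29=1, b30=0, b31=1.
p1 = XOR of data positions {3,5,7,9,11,13,15,17,19,21,23,25,27,29,31} = 0⊕1⊕1⊕0⊕0⊕1⊕0⊕1⊕0⊕1⊕0⊕1⊕1⊕1⊕1 = 1
p2 = XOR of data positions {3,6,7,10,11,14,15,18,19,22,23,26,27,30,31} = 0⊕0⊕1⊕0⊕0⊕0⊕0⊕1⊕0⊕0⊕0⊕0⊕1⊕0⊕1 = 0
p4 = XOR of data positions {5,6,7,12,13,14,15,20,21,22,23,28,29,30,31} = 1⊕0⊕1⊕1⊕1⊕0⊕0⊕0⊕1⊕0⊕0⊕0⊕1⊕0⊕1 = 1
p8 = XOR of data positions {9,10,11,12,13,14,15,24,25,26,27,28,29,30,31} = 0⊕0⊕0⊕1⊕1⊕0⊕0⊕0⊕1⊕0⊕1⊕0⊕1⊕0⊕1 = 0
p16 = XOR of data positions {17,18,19,20,21,22,23,24,25,26,27,28,29,30,31} = 1⊕1⊕0⊕0⊕1⊕0⊕0⊕0⊕1⊕0⊕1⊕0⊕1⊕0⊕1 = 1
Parity bits p1,p2,p4,p8,p16 = 10101

10101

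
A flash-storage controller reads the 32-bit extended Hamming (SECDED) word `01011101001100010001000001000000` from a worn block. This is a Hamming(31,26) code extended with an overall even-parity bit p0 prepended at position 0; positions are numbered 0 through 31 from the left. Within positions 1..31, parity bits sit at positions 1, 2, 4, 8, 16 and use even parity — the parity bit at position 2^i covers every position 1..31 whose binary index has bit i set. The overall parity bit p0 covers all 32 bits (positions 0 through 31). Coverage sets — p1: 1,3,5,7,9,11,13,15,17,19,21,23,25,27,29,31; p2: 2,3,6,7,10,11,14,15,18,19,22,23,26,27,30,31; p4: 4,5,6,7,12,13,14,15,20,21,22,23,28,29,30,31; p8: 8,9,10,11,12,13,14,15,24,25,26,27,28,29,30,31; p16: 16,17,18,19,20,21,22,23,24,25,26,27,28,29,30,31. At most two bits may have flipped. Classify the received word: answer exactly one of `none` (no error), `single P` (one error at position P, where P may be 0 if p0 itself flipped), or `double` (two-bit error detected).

s1: b1⊕b3⊕b5⊕b7⊕b9⊕b11⊕b13⊕b15⊕b17⊕b19⊕b21⊕b23⊕b25⊕b27⊕b29⊕b31 = 1⊕1⊕1⊕1⊕0⊕1⊕0⊕1⊕0⊕1⊕0⊕0⊕1⊕0⊕0⊕0 = 0
s2: b2⊕b3⊕b6⊕b7⊕b10⊕b11⊕b14⊕b15⊕b18⊕b19⊕b22⊕b23⊕b26⊕b27⊕b30⊕b31 = 0⊕1⊕0⊕1⊕1⊕1⊕0⊕1⊕0⊕1⊕0⊕0⊕0⊕0⊕0⊕0 = 0
s4: b4⊕b5⊕b6⊕b7⊕b12⊕b13⊕b14⊕b15⊕b20⊕b21⊕b22⊕b23⊕b28⊕b29⊕b30⊕b31 = 1⊕1⊕0⊕1⊕0⊕0⊕0⊕1⊕0⊕0⊕0⊕0⊕0⊕0⊕0⊕0 = 0
s8: b8⊕b9⊕b10⊕b11⊕b12⊕b13⊕b14⊕b15⊕b24⊕b25⊕b26⊕b27⊕b28⊕b29⊕b30⊕b31 = 0⊕0⊕1⊕1⊕0⊕0⊕0⊕1⊕0⊕1⊕0⊕0⊕0⊕0⊕0⊕0 = 0
s16: b16⊕b17⊕b18⊕b19⊕b20⊕b21⊕b22⊕b23⊕b24⊕b25⊕b26⊕b27⊕b28⊕b29⊕b30⊕b31 = 0⊕0⊕0⊕1⊕0⊕0⊕0⊕0⊕0⊕1⊕0⊕0⊕0⊕0⊕0⊕0 = 0
Syndrome (s16...s1) = 00000 → position 0 (no error).
Overall parity (XOR of all 32 bits, including p0): 0⊕1⊕0⊕1⊕1⊕1⊕0⊕1⊕0⊕0⊕1⊕1⊕0⊕0⊕0⊕1⊕0⊕0⊕0⊕1⊕0⊕0⊕0⊕0⊕0⊕1⊕0⊕0⊕0⊕0⊕0⊕0 = 0
Overall=0, syndrome position=0 → no error.

none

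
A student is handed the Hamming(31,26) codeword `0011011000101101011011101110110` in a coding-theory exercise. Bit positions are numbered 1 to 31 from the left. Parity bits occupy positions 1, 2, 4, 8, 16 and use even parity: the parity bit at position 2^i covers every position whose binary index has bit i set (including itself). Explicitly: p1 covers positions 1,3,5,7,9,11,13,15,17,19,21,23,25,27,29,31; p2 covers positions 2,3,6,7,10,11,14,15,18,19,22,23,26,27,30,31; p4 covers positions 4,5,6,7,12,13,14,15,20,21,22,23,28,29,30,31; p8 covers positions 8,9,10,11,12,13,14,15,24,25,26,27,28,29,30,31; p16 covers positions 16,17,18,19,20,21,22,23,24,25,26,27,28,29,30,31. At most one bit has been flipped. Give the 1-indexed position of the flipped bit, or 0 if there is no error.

16

s1: b1⊕b3⊕b5⊕b7⊕b9⊕b11⊕b13⊕b15⊕b17⊕b19⊕b21⊕b23⊕b25⊕b27⊕b29⊕b31 = 0⊕1⊕0⊕1⊕0⊕1⊕1⊕0⊕0⊕1⊕1⊕1⊕1⊕1⊕1⊕0 = 0
s2: b2⊕b3⊕b6⊕b7⊕b10⊕b11⊕b14⊕b15⊕b18⊕b19⊕b22⊕b23⊕b26⊕b27⊕b30⊕b31 = 0⊕1⊕1⊕1⊕0⊕1⊕1⊕0⊕1⊕1⊕1⊕1⊕1⊕1⊕1⊕0 = 0
s4: b4⊕b5⊕b6⊕b7⊕b12⊕b13⊕b14⊕b15⊕b20⊕b21⊕b22⊕b23⊕b28⊕b29⊕b30⊕b31 = 1⊕0⊕1⊕1⊕0⊕1⊕1⊕0⊕0⊕1⊕1⊕1⊕0⊕1⊕1⊕0 = 0
s8: b8⊕b9⊕b10⊕b11⊕b12⊕b13⊕b14⊕b15⊕b24⊕b25⊕b26⊕b27⊕b28⊕b29⊕b30⊕b31 = 0⊕0⊕0⊕1⊕0⊕1⊕1⊕0⊕0⊕1⊕1⊕1⊕0⊕1⊕1⊕0 = 0
s16: b16⊕b17⊕b18⊕b19⊕b20⊕b21⊕b22⊕b23⊕b24⊕b25⊕b26⊕b27⊕b28⊕b29⊕b30⊕b31 = 1⊕0⊕1⊕1⊕0⊕1⊕1⊕1⊕0⊕1⊕1⊕1⊕0⊕1⊕1⊕0 = 1
Syndrome (s16...s1) = 10000 → position 16.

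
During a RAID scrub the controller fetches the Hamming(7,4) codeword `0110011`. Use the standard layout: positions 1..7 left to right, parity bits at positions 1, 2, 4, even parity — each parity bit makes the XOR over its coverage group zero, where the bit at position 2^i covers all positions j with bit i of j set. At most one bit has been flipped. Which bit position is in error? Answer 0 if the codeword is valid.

s1: b1⊕b3⊕b5⊕b7 = 0⊕1⊕0⊕1 = 0
s2: b2⊕b3⊕b6⊕b7 = 1⊕1⊕1⊕1 = 0
s4: b4⊕b5⊕b6⊕b7 = 0⊕0⊕1⊕1 = 0
Syndrome (s4...s1) = 000 → position 0 (no error).

0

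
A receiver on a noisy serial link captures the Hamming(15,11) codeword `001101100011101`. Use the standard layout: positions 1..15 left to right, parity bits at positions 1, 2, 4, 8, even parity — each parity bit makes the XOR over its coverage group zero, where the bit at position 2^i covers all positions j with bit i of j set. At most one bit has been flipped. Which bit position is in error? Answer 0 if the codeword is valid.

3

s1: b1⊕b3⊕b5⊕b7⊕b9⊕b11⊕b13⊕b15 = 0⊕1⊕0⊕1⊕0⊕1⊕1⊕1 = 1
s2: b2⊕b3⊕b6⊕b7⊕b10⊕b11⊕b14⊕b15 = 0⊕1⊕1⊕1⊕0⊕1⊕0⊕1 = 1
s4: b4⊕b5⊕b6⊕b7⊕b12⊕b13⊕b14⊕b15 = 1⊕0⊕1⊕1⊕1⊕1⊕0⊕1 = 0
s8: b8⊕b9⊕b10⊕b11⊕b12⊕b13⊕b14⊕b15 = 0⊕0⊕0⊕1⊕1⊕1⊕0⊕1 = 0
Syndrome (s8...s1) = 0011 → position 3.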